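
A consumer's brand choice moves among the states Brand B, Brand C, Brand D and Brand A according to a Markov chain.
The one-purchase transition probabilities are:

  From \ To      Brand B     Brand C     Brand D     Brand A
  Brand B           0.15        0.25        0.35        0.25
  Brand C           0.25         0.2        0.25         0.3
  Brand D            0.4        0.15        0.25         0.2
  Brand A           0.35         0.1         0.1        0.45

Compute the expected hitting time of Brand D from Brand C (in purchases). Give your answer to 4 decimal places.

Let t(s) be the expected number of purchases to first reach Brand D from state s, with t(Brand D) = 0. Conditioning on the first purchase:
t(Brand B) = 1 + 0.15·t(Brand B) + 0.25·t(Brand C) + 0.25·t(Brand A)
t(Brand C) = 1 + 0.25·t(Brand B) + 0.2·t(Brand C) + 0.3·t(Brand A)
t(Brand A) = 1 + 0.35·t(Brand B) + 0.1·t(Brand C) + 0.45·t(Brand A)
Solving: t(Brand B) = 4.0047, t(Brand C) = 4.4418, t(Brand A) = 5.1742.
Expected purchases from Brand C to Brand D: 4.4418.

4.4418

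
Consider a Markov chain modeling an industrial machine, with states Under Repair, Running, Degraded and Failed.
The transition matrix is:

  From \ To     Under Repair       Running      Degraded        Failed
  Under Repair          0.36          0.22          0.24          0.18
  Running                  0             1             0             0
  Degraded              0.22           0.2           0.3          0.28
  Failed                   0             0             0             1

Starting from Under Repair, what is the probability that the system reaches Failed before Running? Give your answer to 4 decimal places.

Let h(s) be the probability of absorption at Failed starting from transient state s. Then h(Failed) = 1 and h(Running) = 0. By first-step analysis:
h(Under Repair) = 0.36·h(Under Repair) + 0.22·0 + 0.24·h(Degraded) + 0.18·1
h(Degraded) = 0.22·h(Under Repair) + 0.2·0 + 0.3·h(Degraded) + 0.28·1
Solving: h(Under Repair) = 0.4889, h(Degraded) = 0.5536.
Starting from Under Repair, the probability is 0.4889.

0.4889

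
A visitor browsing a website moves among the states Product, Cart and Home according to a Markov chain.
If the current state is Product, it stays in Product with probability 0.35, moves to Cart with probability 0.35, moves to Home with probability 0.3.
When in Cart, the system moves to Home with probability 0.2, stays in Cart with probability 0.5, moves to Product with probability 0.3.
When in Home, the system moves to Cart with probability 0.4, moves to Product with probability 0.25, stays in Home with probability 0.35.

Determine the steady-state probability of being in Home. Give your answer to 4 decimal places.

Let the stationary distribution be π with π = πP and π_1 + π_2 + π_3 = 1.
π_1 = 0.35·π_1 + 0.3·π_2 + 0.25·π_3
π_2 = 0.35·π_1 + 0.5·π_2 + 0.4·π_3
Solving with the normalization constraint gives π = (0.3015, 0.4277, 0.2708).
So the stationary probability of Home is 0.2708.

0.2708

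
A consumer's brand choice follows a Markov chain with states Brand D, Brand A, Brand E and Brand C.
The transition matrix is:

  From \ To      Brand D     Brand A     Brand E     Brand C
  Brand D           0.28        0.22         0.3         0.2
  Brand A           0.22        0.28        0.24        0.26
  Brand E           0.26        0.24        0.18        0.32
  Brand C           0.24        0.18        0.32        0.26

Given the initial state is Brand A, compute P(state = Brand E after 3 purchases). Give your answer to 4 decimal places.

Propagate the distribution vector 3 purchases from Brand A.
After 0 purchases: (0.0000, 1.0000, 0.0000, 0.0000)
After 1 purchase: (0.2200, 0.2800, 0.2400, 0.2600)
After 2 purchases: (0.2480, 0.2312, 0.2596, 0.2612)
After 3 purchases: (0.2505, 0.2286, 0.2602, 0.2607)
P(in Brand E after 3 purchases) = 0.2602

0.2602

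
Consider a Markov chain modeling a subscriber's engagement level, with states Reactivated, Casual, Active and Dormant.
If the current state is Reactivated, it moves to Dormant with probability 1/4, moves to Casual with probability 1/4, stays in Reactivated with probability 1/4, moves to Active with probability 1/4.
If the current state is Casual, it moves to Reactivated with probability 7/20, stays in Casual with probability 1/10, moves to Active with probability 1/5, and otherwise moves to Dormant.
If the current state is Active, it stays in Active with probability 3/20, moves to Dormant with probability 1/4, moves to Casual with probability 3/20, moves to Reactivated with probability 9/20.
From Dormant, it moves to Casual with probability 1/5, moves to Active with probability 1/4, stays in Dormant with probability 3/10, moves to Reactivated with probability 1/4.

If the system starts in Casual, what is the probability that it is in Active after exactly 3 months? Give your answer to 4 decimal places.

Propagate the distribution vector 3 months from Casual.
After 0 months: (0.0000, 1.0000, 0.0000, 0.0000)
After 1 month: (0.3500, 0.1000, 0.2000, 0.3500)
After 2 months: (0.3000, 0.1975, 0.2250, 0.2775)
After 3 months: (0.3148, 0.1840, 0.2176, 0.2836)
P(in Active after 3 months) = 0.2176

0.2176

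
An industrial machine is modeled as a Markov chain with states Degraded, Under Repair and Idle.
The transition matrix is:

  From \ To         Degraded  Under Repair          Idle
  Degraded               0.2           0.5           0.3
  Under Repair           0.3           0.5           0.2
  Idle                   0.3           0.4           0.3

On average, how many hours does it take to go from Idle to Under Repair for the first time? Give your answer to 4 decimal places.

2.3404

Let t(s) be the expected number of hours to first reach Under Repair from state s, with t(Under Repair) = 0. Conditioning on the first hour:
t(Degraded) = 1 + 0.2·t(Degraded) + 0.3·t(Idle)
t(Idle) = 1 + 0.3·t(Degraded) + 0.3·t(Idle)
Solving: t(Degraded) = 2.1277, t(Idle) = 2.3404.
Expected hours from Idle to Under Repair: 2.3404.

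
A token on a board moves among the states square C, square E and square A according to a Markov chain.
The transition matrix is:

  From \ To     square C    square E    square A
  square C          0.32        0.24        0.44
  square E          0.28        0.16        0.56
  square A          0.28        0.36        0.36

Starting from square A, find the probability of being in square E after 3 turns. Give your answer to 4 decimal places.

0.2742

Propagate the distribution vector 3 turns from square A.
After 0 turns: (0.0000, 0.0000, 1.0000)
After 1 turn: (0.2800, 0.3600, 0.3600)
After 2 turns: (0.2912, 0.2544, 0.4544)
After 3 turns: (0.2916, 0.2742, 0.4342)
P(in square E after 3 turns) = 0.2742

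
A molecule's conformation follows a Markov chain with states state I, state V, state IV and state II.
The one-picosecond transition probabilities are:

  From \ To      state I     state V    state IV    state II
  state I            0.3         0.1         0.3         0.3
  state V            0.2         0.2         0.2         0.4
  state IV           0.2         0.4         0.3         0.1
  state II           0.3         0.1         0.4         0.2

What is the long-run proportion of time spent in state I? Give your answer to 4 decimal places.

Let the stationary distribution be π with π = πP and π_1 + π_2 + π_3 + π_4 = 1.
π_1 = 0.3·π_1 + 0.2·π_2 + 0.2·π_3 + 0.3·π_4
π_2 = 0.1·π_1 + 0.2·π_2 + 0.4·π_3 + 0.1·π_4
π_3 = 0.3·π_1 + 0.2·π_2 + 0.3·π_3 + 0.4·π_4
Solving with the normalization constraint gives π = (0.2486, 0.2119, 0.3025, 0.2370).
So the stationary probability of state I is 0.2486.

0.2486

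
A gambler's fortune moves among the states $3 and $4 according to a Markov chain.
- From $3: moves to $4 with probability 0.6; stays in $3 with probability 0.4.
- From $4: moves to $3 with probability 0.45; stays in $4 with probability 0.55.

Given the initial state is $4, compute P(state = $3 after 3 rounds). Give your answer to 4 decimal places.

0.4286

Propagate the distribution vector 3 rounds from $4.
After 0 rounds: (0.0000, 1.0000)
After 1 round: (0.4500, 0.5500)
After 2 rounds: (0.4275, 0.5725)
After 3 rounds: (0.4286, 0.5714)
P(in $3 after 3 rounds) = 0.4286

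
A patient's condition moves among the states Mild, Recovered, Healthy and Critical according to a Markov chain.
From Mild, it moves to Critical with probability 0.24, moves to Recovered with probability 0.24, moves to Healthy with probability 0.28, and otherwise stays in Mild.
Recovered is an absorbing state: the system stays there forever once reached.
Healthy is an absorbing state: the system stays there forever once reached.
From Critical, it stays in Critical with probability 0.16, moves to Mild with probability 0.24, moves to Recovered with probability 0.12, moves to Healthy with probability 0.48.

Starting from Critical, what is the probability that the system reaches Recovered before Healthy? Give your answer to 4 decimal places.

Let h(s) be the probability of absorption at Recovered starting from transient state s. Then h(Recovered) = 1 and h(Healthy) = 0. By first-step analysis:
h(Mild) = 0.24·h(Mild) + 0.24·1 + 0.28·0 + 0.24·h(Critical)
h(Critical) = 0.24·h(Mild) + 0.12·1 + 0.48·0 + 0.16·h(Critical)
Solving: h(Mild) = 0.3967, h(Critical) = 0.2562.
Starting from Critical, the probability is 0.2562.

0.2562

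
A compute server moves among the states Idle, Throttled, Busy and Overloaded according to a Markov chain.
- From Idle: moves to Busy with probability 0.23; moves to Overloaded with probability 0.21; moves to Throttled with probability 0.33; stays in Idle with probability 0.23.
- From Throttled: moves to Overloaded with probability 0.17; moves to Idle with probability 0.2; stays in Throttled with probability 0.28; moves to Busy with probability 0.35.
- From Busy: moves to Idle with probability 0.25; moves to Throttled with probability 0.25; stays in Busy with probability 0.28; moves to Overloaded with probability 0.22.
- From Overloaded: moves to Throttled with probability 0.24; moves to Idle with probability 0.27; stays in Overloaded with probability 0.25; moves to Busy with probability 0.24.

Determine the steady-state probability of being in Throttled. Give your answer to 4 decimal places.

Let the stationary distribution be π with π = πP and π_1 + π_2 + π_3 + π_4 = 1.
π_1 = 0.23·π_1 + 0.2·π_2 + 0.25·π_3 + 0.27·π_4
π_2 = 0.33·π_1 + 0.28·π_2 + 0.25·π_3 + 0.24·π_4
π_3 = 0.23·π_1 + 0.35·π_2 + 0.28·π_3 + 0.24·π_4
Solving with the normalization constraint gives π = (0.2357, 0.2750, 0.2791, 0.2102).
So the stationary probability of Throttled is 0.2750.

0.2750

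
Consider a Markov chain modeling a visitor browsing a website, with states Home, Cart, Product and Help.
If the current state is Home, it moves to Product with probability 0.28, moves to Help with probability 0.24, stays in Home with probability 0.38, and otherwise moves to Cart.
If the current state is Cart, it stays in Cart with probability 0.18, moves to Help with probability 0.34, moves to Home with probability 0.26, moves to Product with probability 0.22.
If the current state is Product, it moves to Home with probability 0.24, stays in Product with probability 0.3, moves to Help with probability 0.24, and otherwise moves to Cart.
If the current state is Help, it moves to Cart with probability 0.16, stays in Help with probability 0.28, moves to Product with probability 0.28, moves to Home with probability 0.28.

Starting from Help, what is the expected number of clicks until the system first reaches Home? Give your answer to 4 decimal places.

Let t(s) be the expected number of clicks to first reach Home from state s, with t(Home) = 0. Conditioning on the first click:
t(Cart) = 1 + 0.18·t(Cart) + 0.22·t(Product) + 0.34·t(Help)
t(Product) = 1 + 0.22·t(Cart) + 0.3·t(Product) + 0.24·t(Help)
t(Help) = 1 + 0.16·t(Cart) + 0.28·t(Product) + 0.28·t(Help)
Solving: t(Cart) = 3.8350, t(Product) = 3.9256, t(Help) = 3.7677.
Expected clicks from Help to Home: 3.7677.

3.7677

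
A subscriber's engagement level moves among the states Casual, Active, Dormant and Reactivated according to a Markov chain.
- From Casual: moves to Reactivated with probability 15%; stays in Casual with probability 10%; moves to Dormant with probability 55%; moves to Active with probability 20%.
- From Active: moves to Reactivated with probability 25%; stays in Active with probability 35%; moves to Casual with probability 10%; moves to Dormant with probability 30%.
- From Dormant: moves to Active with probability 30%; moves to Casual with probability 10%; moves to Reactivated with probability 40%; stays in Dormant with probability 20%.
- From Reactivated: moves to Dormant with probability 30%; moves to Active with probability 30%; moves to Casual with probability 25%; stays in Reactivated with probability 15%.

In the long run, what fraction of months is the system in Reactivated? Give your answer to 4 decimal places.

0.2562

Let the stationary distribution be π with π = πP and π_1 + π_2 + π_3 + π_4 = 1.
π_1 = 0.1·π_1 + 0.1·π_2 + 0.1·π_3 + 0.25·π_4
π_2 = 0.2·π_1 + 0.35·π_2 + 0.3·π_3 + 0.3·π_4
π_3 = 0.55·π_1 + 0.3·π_2 + 0.2·π_3 + 0.3·π_4
Solving with the normalization constraint gives π = (0.1384, 0.3012, 0.3042, 0.2562).
So the stationary probability of Reactivated is 0.2562.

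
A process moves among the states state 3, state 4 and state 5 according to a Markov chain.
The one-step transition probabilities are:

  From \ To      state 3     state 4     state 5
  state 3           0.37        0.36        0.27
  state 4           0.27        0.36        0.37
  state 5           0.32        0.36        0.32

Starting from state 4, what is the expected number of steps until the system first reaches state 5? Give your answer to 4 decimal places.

2.9412

Let t(s) be the expected number of steps to first reach state 5 from state s, with t(state 5) = 0. Conditioning on the first step:
t(state 3) = 1 + 0.37·t(state 3) + 0.36·t(state 4)
t(state 4) = 1 + 0.27·t(state 3) + 0.36·t(state 4)
Solving: t(state 3) = 3.2680, t(state 4) = 2.9412.
Expected steps from state 4 to state 5: 2.9412.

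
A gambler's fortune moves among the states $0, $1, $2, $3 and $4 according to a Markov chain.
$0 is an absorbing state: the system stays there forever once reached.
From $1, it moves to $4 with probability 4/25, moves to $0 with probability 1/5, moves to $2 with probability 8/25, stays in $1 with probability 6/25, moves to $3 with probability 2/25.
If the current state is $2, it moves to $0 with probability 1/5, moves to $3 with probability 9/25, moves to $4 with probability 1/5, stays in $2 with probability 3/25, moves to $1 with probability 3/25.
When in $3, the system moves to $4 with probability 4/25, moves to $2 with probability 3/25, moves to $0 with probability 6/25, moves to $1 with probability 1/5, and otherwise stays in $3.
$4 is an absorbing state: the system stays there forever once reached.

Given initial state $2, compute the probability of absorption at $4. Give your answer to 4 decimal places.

Let h(s) be the probability of absorption at $4 starting from transient state s. Then h($4) = 1 and h($0) = 0. By first-step analysis:
h($1) = 0.2·0 + 0.24·h($1) + 0.32·h($2) + 0.08·h($3) + 0.16·1
h($2) = 0.2·0 + 0.12·h($1) + 0.12·h($2) + 0.36·h($3) + 0.2·1
h($3) = 0.24·0 + 0.2·h($1) + 0.12·h($2) + 0.28·h($3) + 0.16·1
Solving: h($1) = 0.4498, h($2) = 0.4621, h($3) = 0.4242.
Starting from $2, the probability is 0.4621.

0.4621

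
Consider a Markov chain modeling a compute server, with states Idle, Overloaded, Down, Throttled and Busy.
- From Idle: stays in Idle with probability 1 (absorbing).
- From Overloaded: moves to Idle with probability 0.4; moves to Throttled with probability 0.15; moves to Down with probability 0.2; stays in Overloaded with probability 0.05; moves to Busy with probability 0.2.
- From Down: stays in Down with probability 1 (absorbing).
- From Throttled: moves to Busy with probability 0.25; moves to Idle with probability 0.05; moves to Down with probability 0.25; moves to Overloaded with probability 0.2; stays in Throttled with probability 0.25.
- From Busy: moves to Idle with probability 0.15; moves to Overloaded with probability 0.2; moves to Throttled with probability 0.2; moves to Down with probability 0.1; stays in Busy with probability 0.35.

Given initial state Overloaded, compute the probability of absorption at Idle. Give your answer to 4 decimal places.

Let h(s) be the probability of absorption at Idle starting from transient state s. Then h(Idle) = 1 and h(Down) = 0. By first-step analysis:
h(Overloaded) = 0.4·1 + 0.05·h(Overloaded) + 0.2·0 + 0.15·h(Throttled) + 0.2·h(Busy)
h(Throttled) = 0.05·1 + 0.2·h(Overloaded) + 0.25·0 + 0.25·h(Throttled) + 0.25·h(Busy)
h(Busy) = 0.15·1 + 0.2·h(Overloaded) + 0.1·0 + 0.2·h(Throttled) + 0.35·h(Busy)
Solving: h(Overloaded) = 0.5989, h(Throttled) = 0.4064, h(Busy) = 0.5401.
Starting from Overloaded, the probability is 0.5989.

0.5989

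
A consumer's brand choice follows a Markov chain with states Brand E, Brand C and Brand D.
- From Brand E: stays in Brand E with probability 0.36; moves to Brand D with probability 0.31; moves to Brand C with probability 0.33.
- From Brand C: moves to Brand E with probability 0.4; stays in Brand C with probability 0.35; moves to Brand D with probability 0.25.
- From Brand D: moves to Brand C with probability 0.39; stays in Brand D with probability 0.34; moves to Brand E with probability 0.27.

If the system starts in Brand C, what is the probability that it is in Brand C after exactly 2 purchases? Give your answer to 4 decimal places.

0.3520

Sum over the intermediate state after 1 purchase:
P = P(Brand C→Brand E)·P(Brand E→Brand C) + P(Brand C→Brand C)·P(Brand C→Brand C) + P(Brand C→Brand D)·P(Brand D→Brand C)
  = 0.4×0.33 + 0.35×0.35 + 0.25×0.39
  = 0.1320 + 0.1225 + 0.0975 = 0.3520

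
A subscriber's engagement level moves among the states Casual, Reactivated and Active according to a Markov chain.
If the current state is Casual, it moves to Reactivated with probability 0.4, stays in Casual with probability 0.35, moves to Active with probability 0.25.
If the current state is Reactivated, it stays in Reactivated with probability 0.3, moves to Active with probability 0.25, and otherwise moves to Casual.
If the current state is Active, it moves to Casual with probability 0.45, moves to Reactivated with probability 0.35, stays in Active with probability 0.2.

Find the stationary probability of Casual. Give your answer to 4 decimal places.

Let the stationary distribution be π with π = πP and π_1 + π_2 + π_3 = 1.
π_1 = 0.35·π_1 + 0.45·π_2 + 0.45·π_3
π_2 = 0.4·π_1 + 0.3·π_2 + 0.35·π_3
Solving with the normalization constraint gives π = (0.4091, 0.3528, 0.2381).
So the stationary probability of Casual is 0.4091.

0.4091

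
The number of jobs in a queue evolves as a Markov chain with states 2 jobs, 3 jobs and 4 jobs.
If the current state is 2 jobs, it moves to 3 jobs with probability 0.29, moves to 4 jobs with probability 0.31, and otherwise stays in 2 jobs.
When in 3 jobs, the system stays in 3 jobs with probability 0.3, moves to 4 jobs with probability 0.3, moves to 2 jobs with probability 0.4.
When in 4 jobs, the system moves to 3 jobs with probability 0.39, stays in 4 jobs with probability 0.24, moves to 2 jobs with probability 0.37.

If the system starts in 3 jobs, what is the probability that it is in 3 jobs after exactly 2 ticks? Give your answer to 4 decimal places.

Sum over the intermediate state after 1 tick:
P = P(3 jobs→2 jobs)·P(2 jobs→3 jobs) + P(3 jobs→3 jobs)·P(3 jobs→3 jobs) + P(3 jobs→4 jobs)·P(4 jobs→3 jobs)
  = 0.4×0.29 + 0.3×0.3 + 0.3×0.39
  = 0.1160 + 0.0900 + 0.1170 = 0.3230

0.3230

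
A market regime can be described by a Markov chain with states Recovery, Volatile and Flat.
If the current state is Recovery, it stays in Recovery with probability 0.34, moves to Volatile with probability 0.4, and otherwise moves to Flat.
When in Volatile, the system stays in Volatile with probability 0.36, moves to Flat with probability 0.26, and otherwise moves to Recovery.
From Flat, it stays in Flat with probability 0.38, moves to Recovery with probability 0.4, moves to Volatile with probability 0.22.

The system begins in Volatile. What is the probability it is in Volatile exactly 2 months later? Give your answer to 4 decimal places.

0.3388

Sum over the intermediate state after 1 month:
P = P(Volatile→Recovery)·P(Recovery→Volatile) + P(Volatile→Volatile)·P(Volatile→Volatile) + P(Volatile→Flat)·P(Flat→Volatile)
  = 0.38×0.4 + 0.36×0.36 + 0.26×0.22
  = 0.1520 + 0.1296 + 0.0572 = 0.3388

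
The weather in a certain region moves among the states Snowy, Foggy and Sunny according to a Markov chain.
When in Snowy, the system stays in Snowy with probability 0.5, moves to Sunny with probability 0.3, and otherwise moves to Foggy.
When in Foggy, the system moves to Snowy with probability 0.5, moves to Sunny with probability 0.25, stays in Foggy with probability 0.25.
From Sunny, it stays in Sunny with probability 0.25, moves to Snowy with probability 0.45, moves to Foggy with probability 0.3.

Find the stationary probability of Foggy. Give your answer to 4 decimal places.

Let the stationary distribution be π with π = πP and π_1 + π_2 + π_3 = 1.
π_1 = 0.5·π_1 + 0.5·π_2 + 0.45·π_3
π_2 = 0.2·π_1 + 0.25·π_2 + 0.3·π_3
Solving with the normalization constraint gives π = (0.4863, 0.2394, 0.2743).
So the stationary probability of Foggy is 0.2394.

0.2394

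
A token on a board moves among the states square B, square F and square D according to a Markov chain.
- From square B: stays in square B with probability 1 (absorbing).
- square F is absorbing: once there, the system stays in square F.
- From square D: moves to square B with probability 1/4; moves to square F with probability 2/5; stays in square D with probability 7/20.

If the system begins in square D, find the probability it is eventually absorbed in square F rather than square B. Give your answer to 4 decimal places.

0.6154

Let h(s) be the probability of absorption at square F starting from transient state s. Then h(square F) = 1 and h(square B) = 0. By first-step analysis:
h(square D) = 0.25·0 + 0.4·1 + 0.35·h(square D)
Solving: h(square D) = 0.6154.
Starting from square D, the probability is 0.6154.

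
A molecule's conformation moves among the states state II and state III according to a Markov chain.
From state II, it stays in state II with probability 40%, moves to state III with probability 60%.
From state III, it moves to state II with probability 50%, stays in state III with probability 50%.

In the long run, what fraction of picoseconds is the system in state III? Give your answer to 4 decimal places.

0.5455

Let the stationary distribution be π with π = πP and π_1 + π_2 = 1.
π_1 = 0.4·π_1 + 0.5·π_2
Solving with the normalization constraint gives π = (0.4545, 0.5455).
So the stationary probability of state III is 0.5455.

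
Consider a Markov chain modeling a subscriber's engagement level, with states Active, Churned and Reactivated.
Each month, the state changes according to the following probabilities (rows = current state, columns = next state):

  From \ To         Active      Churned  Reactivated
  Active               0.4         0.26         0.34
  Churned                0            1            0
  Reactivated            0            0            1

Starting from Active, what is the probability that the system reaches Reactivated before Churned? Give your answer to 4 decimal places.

Let h(s) be the probability of absorption at Reactivated starting from transient state s. Then h(Reactivated) = 1 and h(Churned) = 0. By first-step analysis:
h(Active) = 0.4·h(Active) + 0.26·0 + 0.34·1
Solving: h(Active) = 0.5667.
Starting from Active, the probability is 0.5667.

0.5667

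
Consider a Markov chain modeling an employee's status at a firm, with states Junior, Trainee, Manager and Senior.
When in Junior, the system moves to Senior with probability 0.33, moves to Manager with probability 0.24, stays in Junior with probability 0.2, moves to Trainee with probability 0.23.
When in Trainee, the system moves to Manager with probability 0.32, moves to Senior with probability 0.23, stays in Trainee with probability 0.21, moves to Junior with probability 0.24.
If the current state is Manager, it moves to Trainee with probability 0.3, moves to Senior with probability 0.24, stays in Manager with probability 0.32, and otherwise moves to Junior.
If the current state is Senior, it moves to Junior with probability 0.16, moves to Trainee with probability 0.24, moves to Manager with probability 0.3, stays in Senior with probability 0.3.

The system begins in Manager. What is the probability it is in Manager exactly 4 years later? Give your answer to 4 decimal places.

Propagate the distribution vector 4 years from Manager.
After 0 years: (0.0000, 0.0000, 1.0000, 0.0000)
After 1 year: (0.1400, 0.3000, 0.3200, 0.2400)
After 2 years: (0.1832, 0.2488, 0.3040, 0.2640)
After 3 years: (0.1812, 0.2489, 0.3001, 0.2698)
After 4 years: (0.1812, 0.2487, 0.3001, 0.2700)
P(in Manager after 4 years) = 0.3001

0.3001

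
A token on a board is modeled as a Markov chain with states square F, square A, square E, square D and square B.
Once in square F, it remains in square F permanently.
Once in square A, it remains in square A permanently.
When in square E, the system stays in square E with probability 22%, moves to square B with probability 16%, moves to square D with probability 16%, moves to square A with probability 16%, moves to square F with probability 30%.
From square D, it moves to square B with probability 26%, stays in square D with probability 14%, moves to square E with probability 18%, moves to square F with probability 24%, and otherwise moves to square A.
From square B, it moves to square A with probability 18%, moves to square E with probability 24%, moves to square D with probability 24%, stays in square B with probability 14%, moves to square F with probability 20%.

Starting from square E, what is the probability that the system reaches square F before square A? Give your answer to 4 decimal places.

0.6201

Let h(s) be the probability of absorption at square F starting from transient state s. Then h(square F) = 1 and h(square A) = 0. By first-step analysis:
h(square E) = 0.3·1 + 0.16·0 + 0.22·h(square E) + 0.16·h(square D) + 0.16·h(square B)
h(square D) = 0.24·1 + 0.18·0 + 0.18·h(square E) + 0.14·h(square D) + 0.26·h(square B)
h(square B) = 0.2·1 + 0.18·0 + 0.24·h(square E) + 0.24·h(square D) + 0.14·h(square B)
Solving: h(square E) = 0.6201, h(square D) = 0.5805, h(square B) = 0.5676.
Starting from square E, the probability is 0.6201.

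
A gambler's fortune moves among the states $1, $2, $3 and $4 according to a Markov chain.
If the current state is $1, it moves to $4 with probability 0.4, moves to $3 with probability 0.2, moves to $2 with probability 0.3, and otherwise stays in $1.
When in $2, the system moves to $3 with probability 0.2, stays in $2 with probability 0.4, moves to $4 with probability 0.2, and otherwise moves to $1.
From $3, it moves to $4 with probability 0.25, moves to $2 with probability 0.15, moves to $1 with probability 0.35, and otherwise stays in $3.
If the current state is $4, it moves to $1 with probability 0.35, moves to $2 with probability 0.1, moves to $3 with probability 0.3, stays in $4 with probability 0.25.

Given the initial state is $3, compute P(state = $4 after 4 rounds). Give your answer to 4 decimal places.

0.2770

Propagate the distribution vector 4 rounds from $3.
After 0 rounds: (0.0000, 0.0000, 1.0000, 0.0000)
After 1 round: (0.3500, 0.1500, 0.2500, 0.2500)
After 2 rounds: (0.2400, 0.2275, 0.2375, 0.2950)
After 3 rounds: (0.2559, 0.2281, 0.2414, 0.2746)
After 4 rounds: (0.2518, 0.2317, 0.2395, 0.2770)
P(in $4 after 4 rounds) = 0.2770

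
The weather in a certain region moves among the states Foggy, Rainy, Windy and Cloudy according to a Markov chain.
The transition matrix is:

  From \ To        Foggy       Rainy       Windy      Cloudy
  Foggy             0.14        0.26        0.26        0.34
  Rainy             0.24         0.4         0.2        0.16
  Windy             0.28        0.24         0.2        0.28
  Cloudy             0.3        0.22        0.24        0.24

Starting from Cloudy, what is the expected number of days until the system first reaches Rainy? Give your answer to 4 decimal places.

Let t(s) be the expected number of days to first reach Rainy from state s, with t(Rainy) = 0. Conditioning on the first day:
t(Foggy) = 1 + 0.14·t(Foggy) + 0.26·t(Windy) + 0.34·t(Cloudy)
t(Windy) = 1 + 0.28·t(Foggy) + 0.2·t(Windy) + 0.28·t(Cloudy)
t(Cloudy) = 1 + 0.3·t(Foggy) + 0.24·t(Windy) + 0.24·t(Cloudy)
Solving: t(Foggy) = 4.1090, t(Windy) = 4.1782, t(Cloudy) = 4.2572.
Expected days from Cloudy to Rainy: 4.2572.

4.2572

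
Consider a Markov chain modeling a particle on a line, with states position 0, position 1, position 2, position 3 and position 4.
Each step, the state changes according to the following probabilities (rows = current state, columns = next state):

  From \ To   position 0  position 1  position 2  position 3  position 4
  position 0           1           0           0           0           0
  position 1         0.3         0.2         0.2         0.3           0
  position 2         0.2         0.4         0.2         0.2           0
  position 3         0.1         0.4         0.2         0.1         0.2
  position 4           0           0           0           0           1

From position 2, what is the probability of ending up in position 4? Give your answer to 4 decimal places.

Let h(s) be the probability of absorption at position 4 starting from transient state s. Then h(position 4) = 1 and h(position 0) = 0. By first-step analysis:
h(position 1) = 0.3·0 + 0.2·h(position 1) + 0.2·h(position 2) + 0.3·h(position 3)
h(position 2) = 0.2·0 + 0.4·h(position 1) + 0.2·h(position 2) + 0.2·h(position 3)
h(position 3) = 0.1·0 + 0.4·h(position 1) + 0.2·h(position 2) + 0.1·h(position 3) + 0.2·1
Solving: h(position 1) = 0.1667, h(position 2) = 0.1667, h(position 3) = 0.3333.
Starting from position 2, the probability is 0.1667.

0.1667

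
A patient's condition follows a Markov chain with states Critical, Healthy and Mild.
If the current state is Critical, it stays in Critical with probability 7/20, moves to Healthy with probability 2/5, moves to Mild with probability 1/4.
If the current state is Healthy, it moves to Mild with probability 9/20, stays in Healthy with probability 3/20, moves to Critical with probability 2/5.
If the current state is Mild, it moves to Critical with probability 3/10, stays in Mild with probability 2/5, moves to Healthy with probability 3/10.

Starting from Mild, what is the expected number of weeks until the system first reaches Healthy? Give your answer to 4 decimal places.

Let t(s) be the expected number of weeks to first reach Healthy from state s, with t(Healthy) = 0. Conditioning on the first week:
t(Critical) = 1 + 0.35·t(Critical) + 0.25·t(Mild)
t(Mild) = 1 + 0.3·t(Critical) + 0.4·t(Mild)
Solving: t(Critical) = 2.6984, t(Mild) = 3.0159.
Expected weeks from Mild to Healthy: 3.0159.

3.0159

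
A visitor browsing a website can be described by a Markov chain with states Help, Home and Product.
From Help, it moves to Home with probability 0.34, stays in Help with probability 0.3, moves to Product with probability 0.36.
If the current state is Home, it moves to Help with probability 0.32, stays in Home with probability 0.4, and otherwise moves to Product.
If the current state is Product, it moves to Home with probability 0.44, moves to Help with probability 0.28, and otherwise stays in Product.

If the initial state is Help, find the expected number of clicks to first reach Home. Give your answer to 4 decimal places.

Let t(s) be the expected number of clicks to first reach Home from state s, with t(Home) = 0. Conditioning on the first click:
t(Help) = 1 + 0.3·t(Help) + 0.36·t(Product)
t(Product) = 1 + 0.28·t(Help) + 0.28·t(Product)
Solving: t(Help) = 2.6786, t(Product) = 2.4306.
Expected clicks from Help to Home: 2.6786.

2.6786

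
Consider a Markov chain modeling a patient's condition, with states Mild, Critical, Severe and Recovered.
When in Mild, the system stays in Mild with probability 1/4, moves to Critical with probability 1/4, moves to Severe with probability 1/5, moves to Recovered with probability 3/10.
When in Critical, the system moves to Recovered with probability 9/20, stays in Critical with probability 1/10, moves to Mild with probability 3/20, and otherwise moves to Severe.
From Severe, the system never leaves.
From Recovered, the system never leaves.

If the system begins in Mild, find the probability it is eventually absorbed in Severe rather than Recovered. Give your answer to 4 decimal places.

Let h(s) be the probability of absorption at Severe starting from transient state s. Then h(Severe) = 1 and h(Recovered) = 0. By first-step analysis:
h(Mild) = 0.25·h(Mild) + 0.25·h(Critical) + 0.2·1 + 0.3·0
h(Critical) = 0.15·h(Mild) + 0.1·h(Critical) + 0.3·1 + 0.45·0
Solving: h(Mild) = 0.4000, h(Critical) = 0.4000.
Starting from Mild, the probability is 0.4000.

0.4000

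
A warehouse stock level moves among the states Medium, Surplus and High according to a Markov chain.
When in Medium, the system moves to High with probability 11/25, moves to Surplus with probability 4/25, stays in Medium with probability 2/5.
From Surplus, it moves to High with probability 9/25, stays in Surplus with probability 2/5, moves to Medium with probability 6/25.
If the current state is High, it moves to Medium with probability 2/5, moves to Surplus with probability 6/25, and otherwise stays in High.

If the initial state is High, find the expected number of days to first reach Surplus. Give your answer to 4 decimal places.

4.8077

Let t(s) be the expected number of days to first reach Surplus from state s, with t(Surplus) = 0. Conditioning on the first day:
t(Medium) = 1 + 0.4·t(Medium) + 0.44·t(High)
t(High) = 1 + 0.4·t(Medium) + 0.36·t(High)
Solving: t(Medium) = 5.1923, t(High) = 4.8077.
Expected days from High to Surplus: 4.8077.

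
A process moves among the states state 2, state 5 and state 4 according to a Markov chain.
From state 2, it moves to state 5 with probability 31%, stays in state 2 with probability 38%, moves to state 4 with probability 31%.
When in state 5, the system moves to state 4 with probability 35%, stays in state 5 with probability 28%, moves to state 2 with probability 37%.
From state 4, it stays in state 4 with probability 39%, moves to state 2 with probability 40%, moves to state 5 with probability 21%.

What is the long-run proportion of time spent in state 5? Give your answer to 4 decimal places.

Let the stationary distribution be π with π = πP and π_1 + π_2 + π_3 = 1.
π_1 = 0.38·π_1 + 0.37·π_2 + 0.4·π_3
π_2 = 0.31·π_1 + 0.28·π_2 + 0.21·π_3
Solving with the normalization constraint gives π = (0.3843, 0.2671, 0.3486).
So the stationary probability of state 5 is 0.2671.

0.2671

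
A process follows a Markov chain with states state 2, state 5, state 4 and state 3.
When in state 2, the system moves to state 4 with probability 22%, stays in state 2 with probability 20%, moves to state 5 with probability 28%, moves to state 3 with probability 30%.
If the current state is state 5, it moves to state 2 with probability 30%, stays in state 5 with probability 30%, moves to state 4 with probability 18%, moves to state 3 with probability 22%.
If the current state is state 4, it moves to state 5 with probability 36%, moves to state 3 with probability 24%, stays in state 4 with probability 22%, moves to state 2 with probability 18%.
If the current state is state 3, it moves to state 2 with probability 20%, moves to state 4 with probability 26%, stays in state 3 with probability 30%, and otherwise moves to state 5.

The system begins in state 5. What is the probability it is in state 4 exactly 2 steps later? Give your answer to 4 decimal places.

Propagate the distribution vector 2 steps from state 5.
After 0 steps: (0.0000, 1.0000, 0.0000, 0.0000)
After 1 step: (0.3000, 0.3000, 0.1800, 0.2200)
After 2 steps: (0.2264, 0.2916, 0.2168, 0.2652)
P(in state 4 after 2 steps) = 0.2168

0.2168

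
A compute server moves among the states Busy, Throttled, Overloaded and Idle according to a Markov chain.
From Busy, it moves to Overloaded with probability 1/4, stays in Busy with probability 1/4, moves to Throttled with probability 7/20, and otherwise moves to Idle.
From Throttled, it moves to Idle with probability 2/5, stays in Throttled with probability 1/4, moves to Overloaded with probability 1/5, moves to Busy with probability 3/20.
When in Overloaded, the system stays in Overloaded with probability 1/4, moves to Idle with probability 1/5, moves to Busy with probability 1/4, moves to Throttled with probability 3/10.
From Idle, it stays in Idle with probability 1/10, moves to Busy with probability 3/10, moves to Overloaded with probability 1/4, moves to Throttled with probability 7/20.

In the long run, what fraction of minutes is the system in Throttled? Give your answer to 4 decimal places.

Let the stationary distribution be π with π = πP and π_1 + π_2 + π_3 + π_4 = 1.
π_1 = 0.25·π_1 + 0.15·π_2 + 0.25·π_3 + 0.3·π_4
π_2 = 0.35·π_1 + 0.25·π_2 + 0.3·π_3 + 0.35·π_4
π_3 = 0.25·π_1 + 0.2·π_2 + 0.25·π_3 + 0.25·π_4
Solving with the normalization constraint gives π = (0.2306, 0.3075, 0.2346, 0.2272).
So the stationary probability of Throttled is 0.3075.

0.3075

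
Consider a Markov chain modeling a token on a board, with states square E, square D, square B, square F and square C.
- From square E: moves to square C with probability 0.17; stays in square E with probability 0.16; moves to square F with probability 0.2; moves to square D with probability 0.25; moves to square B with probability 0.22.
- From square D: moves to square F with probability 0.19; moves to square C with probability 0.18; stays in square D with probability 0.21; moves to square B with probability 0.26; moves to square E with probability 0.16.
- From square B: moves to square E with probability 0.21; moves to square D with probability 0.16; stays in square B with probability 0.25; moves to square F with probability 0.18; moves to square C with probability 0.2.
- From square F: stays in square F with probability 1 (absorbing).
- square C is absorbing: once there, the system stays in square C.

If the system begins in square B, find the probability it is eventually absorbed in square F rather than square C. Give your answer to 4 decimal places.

Let h(s) be the probability of absorption at square F starting from transient state s. Then h(square F) = 1 and h(square C) = 0. By first-step analysis:
h(square E) = 0.16·h(square E) + 0.25·h(square D) + 0.22·h(square B) + 0.2·1 + 0.17·0
h(square D) = 0.16·h(square E) + 0.21·h(square D) + 0.26·h(square B) + 0.19·1 + 0.18·0
h(square B) = 0.21·h(square E) + 0.16·h(square D) + 0.25·h(square B) + 0.18·1 + 0.2·0
Solving: h(square E) = 0.5185, h(square D) = 0.5080, h(square B) = 0.4936.
Starting from square B, the probability is 0.4936.

0.4936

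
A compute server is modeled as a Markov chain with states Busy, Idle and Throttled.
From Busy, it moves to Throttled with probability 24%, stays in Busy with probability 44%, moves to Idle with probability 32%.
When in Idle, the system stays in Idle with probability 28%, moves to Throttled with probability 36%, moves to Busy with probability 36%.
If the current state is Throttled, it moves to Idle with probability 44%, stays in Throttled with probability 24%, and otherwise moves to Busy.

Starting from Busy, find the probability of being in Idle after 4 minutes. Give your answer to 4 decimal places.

0.3400

Propagate the distribution vector 4 minutes from Busy.
After 0 minutes: (1.0000, 0.0000, 0.0000)
After 1 minute: (0.4400, 0.3200, 0.2400)
After 2 minutes: (0.3856, 0.3360, 0.2784)
After 3 minutes: (0.3797, 0.3400, 0.2803)
After 4 minutes: (0.3792, 0.3400, 0.2808)
P(in Idle after 4 minutes) = 0.3400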